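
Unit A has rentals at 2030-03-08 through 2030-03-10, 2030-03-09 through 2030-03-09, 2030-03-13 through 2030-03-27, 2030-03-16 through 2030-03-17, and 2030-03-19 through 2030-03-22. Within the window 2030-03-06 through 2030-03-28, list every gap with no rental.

2030-03-06 through 2030-03-07, 2030-03-11 through 2030-03-12, 2030-03-28 through 2030-03-28

Covered (merged): 2030-03-08 through 2030-03-10, 2030-03-13 through 2030-03-27.
Gaps within 2030-03-06 through 2030-03-28: 2030-03-06 through 2030-03-07, 2030-03-11 through 2030-03-12, 2030-03-28 through 2030-03-28.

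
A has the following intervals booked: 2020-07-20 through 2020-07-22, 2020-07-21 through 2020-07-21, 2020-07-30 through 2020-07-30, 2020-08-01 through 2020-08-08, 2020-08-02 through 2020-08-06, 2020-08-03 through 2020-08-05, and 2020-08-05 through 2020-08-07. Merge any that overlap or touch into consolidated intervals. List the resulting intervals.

2020-07-21 through 2020-07-21 overlaps/touches 2020-07-20 through 2020-07-22 → extend to 2020-07-20 through 2020-07-22.
2020-07-30 through 2020-07-30 is disjoint → start new block.
2020-08-01 through 2020-08-08 is disjoint → start new block.
2020-08-02 through 2020-08-06 overlaps/touches 2020-08-01 through 2020-08-08 → extend to 2020-08-01 through 2020-08-08.
2020-08-03 through 2020-08-05 overlaps/touches 2020-08-01 through 2020-08-08 → extend to 2020-08-01 through 2020-08-08.
2020-08-05 through 2020-08-07 overlaps/touches 2020-08-01 through 2020-08-08 → extend to 2020-08-01 through 2020-08-08.

2020-07-20 through 2020-07-22, 2020-07-30 through 2020-07-30, 2020-08-01 through 2020-08-08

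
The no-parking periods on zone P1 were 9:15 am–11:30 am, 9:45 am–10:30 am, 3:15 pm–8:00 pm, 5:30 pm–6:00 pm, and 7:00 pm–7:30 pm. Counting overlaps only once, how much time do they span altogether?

Merged: 9:15 am-11:30 am, 3:15 pm-8:00 pm.
Lengths: 2 h 15 min + 4 h 45 min = 7 h.

7 h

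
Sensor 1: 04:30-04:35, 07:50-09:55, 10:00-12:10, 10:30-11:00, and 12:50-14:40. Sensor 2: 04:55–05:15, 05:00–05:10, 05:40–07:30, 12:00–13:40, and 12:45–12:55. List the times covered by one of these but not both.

A, merged: 04:30-04:35, 07:50-09:55, 10:00-12:10, 12:50-14:40.
B, merged: 04:55-05:15, 05:40-07:30, 12:00-13:40.
Only in the first: 04:30-04:35, 07:50-09:55, 10:00-12:00, 13:40-14:40.
Only in the second: 04:55-05:15, 05:40-07:30, 12:10-12:50.
Together these are the periods covered by exactly one.

04:30-04:35, 04:55-05:15, 05:40-07:30, 07:50-09:55, 10:00-12:00, 12:10-12:50, 13:40-14:40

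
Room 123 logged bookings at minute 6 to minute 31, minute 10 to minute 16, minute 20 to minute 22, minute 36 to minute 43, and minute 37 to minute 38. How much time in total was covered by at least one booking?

Merged: minute 6 to minute 31, minute 36 to minute 43.
Lengths: 25 minutes + 7 minutes = 32 minutes.

32 minutes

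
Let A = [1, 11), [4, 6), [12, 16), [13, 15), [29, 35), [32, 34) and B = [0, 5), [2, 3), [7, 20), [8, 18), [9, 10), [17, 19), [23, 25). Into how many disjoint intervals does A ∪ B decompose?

3

Merge the first list: [1, 11), [12, 16), [29, 35).
Merge the second list: [0, 5), [7, 20), [23, 25).
A ∪ B = [0, 20), [23, 25), [29, 35).
That is 3 disjoint pieces.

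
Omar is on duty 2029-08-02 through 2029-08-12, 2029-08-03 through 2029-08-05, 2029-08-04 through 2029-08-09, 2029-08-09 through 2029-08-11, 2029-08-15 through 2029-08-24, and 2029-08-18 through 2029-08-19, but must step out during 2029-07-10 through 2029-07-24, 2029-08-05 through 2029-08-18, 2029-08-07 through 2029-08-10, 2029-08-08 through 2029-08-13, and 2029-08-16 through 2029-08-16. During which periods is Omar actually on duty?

2029-08-02 through 2029-08-04, 2029-08-19 through 2029-08-24

Merge the first list: 2029-08-02 through 2029-08-12, 2029-08-15 through 2029-08-24.
Merge the second list: 2029-07-10 through 2029-07-24, 2029-08-05 through 2029-08-18.
2029-08-02 through 2029-08-12 minus B → 2029-08-02 through 2029-08-04.
2029-08-15 through 2029-08-24 minus B → 2029-08-19 through 2029-08-24.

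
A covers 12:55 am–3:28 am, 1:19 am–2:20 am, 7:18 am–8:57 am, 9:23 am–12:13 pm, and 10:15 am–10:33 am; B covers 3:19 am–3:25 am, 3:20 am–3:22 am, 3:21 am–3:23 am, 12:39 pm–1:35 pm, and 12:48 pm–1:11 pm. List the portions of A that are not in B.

First set merges to 12:55 am–3:28 am, 7:18 am–8:57 am, 9:23 am–12:13 pm.
Second set merges to 3:19 am–3:25 am, 12:39 pm–1:35 pm.
12:55 am–3:28 am minus B → 12:55 am–3:19 am, 3:25 am–3:28 am.
7:18 am–8:57 am: no B overlap → unchanged.
9:23 am–12:13 pm: no B overlap → unchanged.

12:55 am–3:19 am, 3:25 am–3:28 am, 7:18 am–8:57 am, 9:23 am–12:13 pm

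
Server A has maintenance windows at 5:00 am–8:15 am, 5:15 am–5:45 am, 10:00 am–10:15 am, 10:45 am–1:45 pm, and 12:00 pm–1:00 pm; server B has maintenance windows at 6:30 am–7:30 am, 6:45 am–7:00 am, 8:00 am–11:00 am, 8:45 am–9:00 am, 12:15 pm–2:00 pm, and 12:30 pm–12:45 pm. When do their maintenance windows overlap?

6:30 am–7:30 am, 8:00 am–8:15 am, 10:00 am–10:15 am, 10:45 am–11:00 am, 12:15 pm–1:45 pm

A, merged: 5:00 am–8:15 am, 10:00 am–10:15 am, 10:45 am–1:45 pm.
B, merged: 6:30 am–7:30 am, 8:00 am–11:00 am, 12:15 pm–2:00 pm.
5:00 am–8:15 am meets the second set on 6:30 am–7:30 am, 8:00 am–8:15 am.
10:00 am–10:15 am meets the second set on 10:00 am–10:15 am.
10:45 am–1:45 pm meets the second set on 10:45 am–11:00 am, 12:15 pm–1:45 pm.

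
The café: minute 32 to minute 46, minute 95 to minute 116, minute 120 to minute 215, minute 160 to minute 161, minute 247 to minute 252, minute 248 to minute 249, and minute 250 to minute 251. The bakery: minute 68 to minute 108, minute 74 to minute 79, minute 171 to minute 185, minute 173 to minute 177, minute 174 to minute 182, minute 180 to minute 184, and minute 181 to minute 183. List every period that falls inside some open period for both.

minute 95 to minute 108, minute 171 to minute 185

Merge the first list: minute 32 to minute 46, minute 95 to minute 116, minute 120 to minute 215, minute 247 to minute 252.
Merge the second list: minute 68 to minute 108, minute 171 to minute 185.
minute 32 to minute 46 falls entirely outside B.
minute 95 to minute 116 overlaps B on minute 95 to minute 108.
minute 120 to minute 215 overlaps B on minute 171 to minute 185.
minute 247 to minute 252 falls entirely outside B.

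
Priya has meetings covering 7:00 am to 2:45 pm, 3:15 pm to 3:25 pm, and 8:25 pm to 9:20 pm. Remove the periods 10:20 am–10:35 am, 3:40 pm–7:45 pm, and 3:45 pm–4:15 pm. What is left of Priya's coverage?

Second set merges to 10:20 am-10:35 am, 3:40 pm-7:45 pm.
7:00 am-2:45 pm \ B = 7:00 am-10:20 am, 10:35 am-2:45 pm.
3:15 pm-3:25 pm: nothing removed.
8:25 pm-9:20 pm: nothing removed.

7:00 am-10:20 am, 10:35 am-2:45 pm, 3:15 pm-3:25 pm, 8:25 pm-9:20 pm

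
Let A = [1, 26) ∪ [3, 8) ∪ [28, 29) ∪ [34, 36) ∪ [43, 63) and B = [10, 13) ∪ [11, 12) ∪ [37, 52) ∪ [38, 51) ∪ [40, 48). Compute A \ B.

[1, 10) ∪ [13, 26) ∪ [28, 29) ∪ [34, 36) ∪ [52, 63)

First set merges to [1, 26), [28, 29), [34, 36), [43, 63).
Second set merges to [10, 13), [37, 52).
[1, 26) \ B = [1, 10), [13, 26).
[28, 29): nothing removed.
[34, 36): nothing removed.
[43, 63) \ B = [52, 63).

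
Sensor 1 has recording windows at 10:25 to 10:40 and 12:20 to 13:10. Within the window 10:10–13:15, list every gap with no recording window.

After merging, the occupied span is 10:25–10:40, 12:20–13:10.
Complement within 10:10–13:15: 10:10–10:25, 10:40–12:20, 13:10–13:15.

10:10–10:25, 10:40–12:20, 13:10–13:15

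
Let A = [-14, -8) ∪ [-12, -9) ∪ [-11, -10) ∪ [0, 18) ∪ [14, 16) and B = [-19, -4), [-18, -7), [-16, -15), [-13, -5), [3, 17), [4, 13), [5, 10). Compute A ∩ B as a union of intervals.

[-14, -8) ∪ [3, 17)

First set merges to [-14, -8), [0, 18).
Second set merges to [-19, -4), [3, 17).
[-14, -8) overlaps B on [-14, -8).
[0, 18) overlaps B on [3, 17).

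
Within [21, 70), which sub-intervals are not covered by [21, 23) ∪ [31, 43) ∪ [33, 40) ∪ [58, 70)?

[23, 31) ∪ [43, 58)

Covered (merged): [21, 23), [31, 43), [58, 70).
Complement within [21, 70): [23, 31), [43, 58).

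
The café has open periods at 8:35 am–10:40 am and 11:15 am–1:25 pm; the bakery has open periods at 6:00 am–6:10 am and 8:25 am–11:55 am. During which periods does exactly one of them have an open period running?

A but not B: 11:55 am–1:25 pm.
B but not A: 6:00 am–6:10 am, 8:25 am–8:35 am, 10:40 am–11:15 am.
Combining gives A △ B.

6:00 am–6:10 am, 8:25 am–8:35 am, 10:40 am–11:15 am, 11:55 am–1:25 pm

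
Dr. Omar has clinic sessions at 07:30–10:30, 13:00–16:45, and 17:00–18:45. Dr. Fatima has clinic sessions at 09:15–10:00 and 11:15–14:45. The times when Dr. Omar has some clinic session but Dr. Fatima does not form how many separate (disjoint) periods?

4

A \ B = 07:30–09:15, 10:00–10:30, 14:45–16:45, 17:00–18:45.
That is 4 disjoint pieces.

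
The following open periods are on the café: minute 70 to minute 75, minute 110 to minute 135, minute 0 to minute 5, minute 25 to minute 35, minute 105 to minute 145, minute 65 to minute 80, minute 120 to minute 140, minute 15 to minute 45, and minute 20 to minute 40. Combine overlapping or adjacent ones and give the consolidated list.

minute 0 to minute 5, minute 15 to minute 45, minute 65 to minute 80, minute 105 to minute 145

Sort by start: minute 0 to minute 5, minute 15 to minute 45, minute 20 to minute 40, minute 25 to minute 35, minute 65 to minute 80, minute 70 to minute 75, minute 105 to minute 145, minute 110 to minute 135, minute 120 to minute 140.
minute 15 to minute 45 is disjoint → start new block.
minute 20 to minute 40 overlaps/touches minute 15 to minute 45 → extend to minute 15 to minute 45.
minute 25 to minute 35 overlaps/touches minute 15 to minute 45 → extend to minute 15 to minute 45.
minute 65 to minute 80 is disjoint → start new block.
minute 70 to minute 75 overlaps/touches minute 65 to minute 80 → extend to minute 65 to minute 80.
minute 105 to minute 145 is disjoint → start new block.
minute 110 to minute 135 overlaps/touches minute 105 to minute 145 → extend to minute 105 to minute 145.
minute 120 to minute 140 overlaps/touches minute 105 to minute 145 → extend to minute 105 to minute 145.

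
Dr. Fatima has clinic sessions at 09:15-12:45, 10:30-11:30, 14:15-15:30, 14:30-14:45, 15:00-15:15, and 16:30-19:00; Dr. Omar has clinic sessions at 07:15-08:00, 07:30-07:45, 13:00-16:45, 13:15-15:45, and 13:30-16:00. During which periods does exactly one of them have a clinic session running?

First set merges to 09:15-12:45, 14:15-15:30, 16:30-19:00.
Second set merges to 07:15-08:00, 13:00-16:45.
A \ B = 09:15-12:45, 16:45-19:00.
B \ A = 07:15-08:00, 13:00-14:15, 15:30-16:30.
Union of the two gives the symmetric difference.

07:15-08:00, 09:15-12:45, 13:00-14:15, 15:30-16:30, 16:45-19:00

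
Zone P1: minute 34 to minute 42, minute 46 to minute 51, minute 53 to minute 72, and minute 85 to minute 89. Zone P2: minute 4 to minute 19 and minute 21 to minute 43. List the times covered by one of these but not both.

minute 4 to minute 19, minute 21 to minute 34, minute 42 to minute 43, minute 46 to minute 51, minute 53 to minute 72, minute 85 to minute 89

Only in the first: minute 46 to minute 51, minute 53 to minute 72, minute 85 to minute 89.
Only in the second: minute 4 to minute 19, minute 21 to minute 34, minute 42 to minute 43.
Together these are the periods covered by exactly one.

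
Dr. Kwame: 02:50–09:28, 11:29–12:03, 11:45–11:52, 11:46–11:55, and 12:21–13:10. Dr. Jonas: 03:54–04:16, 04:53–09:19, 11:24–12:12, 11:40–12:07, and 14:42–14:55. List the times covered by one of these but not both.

First set merges to 02:50–09:28, 11:29–12:03, 12:21–13:10.
Second set merges to 03:54–04:16, 04:53–09:19, 11:24–12:12, 14:42–14:55.
A but not B: 02:50–03:54, 04:16–04:53, 09:19–09:28, 12:21–13:10.
B but not A: 11:24–11:29, 12:03–12:12, 14:42–14:55.
Combining gives A △ B.

02:50–03:54, 04:16–04:53, 09:19–09:28, 11:24–11:29, 12:03–12:12, 12:21–13:10, 14:42–14:55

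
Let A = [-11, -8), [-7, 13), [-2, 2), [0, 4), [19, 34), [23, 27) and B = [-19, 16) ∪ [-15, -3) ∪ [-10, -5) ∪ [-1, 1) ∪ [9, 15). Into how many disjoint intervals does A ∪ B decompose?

First set merges to [-11, -8), [-7, 13), [19, 34).
Second set merges to [-19, 16).
A ∪ B = [-19, 16), [19, 34).
That is 2 disjoint pieces.

2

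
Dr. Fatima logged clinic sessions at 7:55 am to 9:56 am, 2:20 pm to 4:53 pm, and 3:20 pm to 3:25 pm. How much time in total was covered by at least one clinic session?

4 h 34 min

Merged: 7:55 am–9:56 am, 2:20 pm–4:53 pm.
Lengths: 2 h 1 min + 2 h 33 min = 4 h 34 min.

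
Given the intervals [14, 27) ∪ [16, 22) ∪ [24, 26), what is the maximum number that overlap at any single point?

2

At 16, 2 of the intervals are simultaneously active.
No point has more.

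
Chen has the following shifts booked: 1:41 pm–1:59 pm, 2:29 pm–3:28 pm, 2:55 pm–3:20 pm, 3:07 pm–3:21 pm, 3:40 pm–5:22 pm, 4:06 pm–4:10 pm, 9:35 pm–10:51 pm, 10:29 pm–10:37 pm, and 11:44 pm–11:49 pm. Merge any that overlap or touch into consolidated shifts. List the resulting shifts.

1:41 pm–1:59 pm, 2:29 pm–3:28 pm, 3:40 pm–5:22 pm, 9:35 pm–10:51 pm, 11:44 pm–11:49 pm

2:29 pm–3:28 pm is disjoint → start new block.
2:55 pm–3:20 pm overlaps/touches 2:29 pm–3:28 pm → extend to 2:29 pm–3:28 pm.
3:07 pm–3:21 pm overlaps/touches 2:29 pm–3:28 pm → extend to 2:29 pm–3:28 pm.
3:40 pm–5:22 pm is disjoint → start new block.
4:06 pm–4:10 pm overlaps/touches 3:40 pm–5:22 pm → extend to 3:40 pm–5:22 pm.
9:35 pm–10:51 pm is disjoint → start new block.
10:29 pm–10:37 pm overlaps/touches 9:35 pm–10:51 pm → extend to 9:35 pm–10:51 pm.
11:44 pm–11:49 pm is disjoint → start new block.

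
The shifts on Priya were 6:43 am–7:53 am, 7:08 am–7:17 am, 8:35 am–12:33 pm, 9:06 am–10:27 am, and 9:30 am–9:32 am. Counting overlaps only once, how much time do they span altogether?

5 h 8 min

Merged: 6:43 am–7:53 am, 8:35 am–12:33 pm.
Lengths: 1 h 10 min + 3 h 58 min = 5 h 8 min.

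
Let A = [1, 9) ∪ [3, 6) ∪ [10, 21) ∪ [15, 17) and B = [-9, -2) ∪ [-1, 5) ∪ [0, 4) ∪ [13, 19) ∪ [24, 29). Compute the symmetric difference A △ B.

A, merged: [1, 9), [10, 21).
B, merged: [-9, -2), [-1, 5), [13, 19), [24, 29).
A but not B: [5, 9), [10, 13), [19, 21).
B but not A: [-9, -2), [-1, 1), [24, 29).
Combining gives A △ B.

[-9, -2) ∪ [-1, 1) ∪ [5, 9) ∪ [10, 13) ∪ [19, 21) ∪ [24, 29)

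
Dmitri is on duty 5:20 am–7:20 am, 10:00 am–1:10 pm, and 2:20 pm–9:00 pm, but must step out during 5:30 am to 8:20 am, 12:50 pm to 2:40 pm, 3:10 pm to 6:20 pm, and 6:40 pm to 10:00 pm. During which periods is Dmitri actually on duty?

5:20 am–5:30 am, 10:00 am–12:50 pm, 2:40 pm–3:10 pm, 6:20 pm–6:40 pm

5:20 am–7:20 am \ B = 5:20 am–5:30 am.
10:00 am–1:10 pm \ B = 10:00 am–12:50 pm.
2:20 pm–9:00 pm \ B = 2:40 pm–3:10 pm, 6:20 pm–6:40 pm.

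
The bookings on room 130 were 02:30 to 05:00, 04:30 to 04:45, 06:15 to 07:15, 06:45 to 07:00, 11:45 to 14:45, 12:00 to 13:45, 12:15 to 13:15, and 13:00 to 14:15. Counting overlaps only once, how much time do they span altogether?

Merged: 02:30–05:00, 06:15–07:15, 11:45–14:45.
Lengths: 2 h 30 min + 1 h + 3 h = 6 h 30 min.

6 h 30 min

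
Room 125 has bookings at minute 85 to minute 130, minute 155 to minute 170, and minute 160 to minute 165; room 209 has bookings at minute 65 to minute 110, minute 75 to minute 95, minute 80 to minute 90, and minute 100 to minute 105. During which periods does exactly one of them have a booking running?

First set merges to minute 85 to minute 130, minute 155 to minute 170.
Second set merges to minute 65 to minute 110.
Only in the first: minute 110 to minute 130, minute 155 to minute 170.
Only in the second: minute 65 to minute 85.
Together these are the periods covered by exactly one.

minute 65 to minute 85, minute 110 to minute 130, minute 155 to minute 170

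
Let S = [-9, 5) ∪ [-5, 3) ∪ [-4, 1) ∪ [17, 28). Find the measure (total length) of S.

25

Merged: [-9, 5), [17, 28).
Lengths: 14 + 11 = 25.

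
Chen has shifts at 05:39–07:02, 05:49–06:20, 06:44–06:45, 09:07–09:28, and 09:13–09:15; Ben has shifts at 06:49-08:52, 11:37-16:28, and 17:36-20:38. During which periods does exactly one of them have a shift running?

05:39–06:49, 07:02–08:52, 09:07–09:28, 11:37–16:28, 17:36–20:38

First set merges to 05:39–07:02, 09:07–09:28.
A but not B: 05:39–06:49, 09:07–09:28.
B but not A: 07:02–08:52, 11:37–16:28, 17:36–20:38.
Combining gives A △ B.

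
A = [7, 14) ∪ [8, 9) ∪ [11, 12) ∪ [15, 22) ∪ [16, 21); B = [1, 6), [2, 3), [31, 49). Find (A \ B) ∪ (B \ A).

A, merged: [7, 14), [15, 22).
B, merged: [1, 6), [31, 49).
A \ B = [7, 14), [15, 22).
B \ A = [1, 6), [31, 49).
Union of the two gives the symmetric difference.

[1, 6) ∪ [7, 14) ∪ [15, 22) ∪ [31, 49)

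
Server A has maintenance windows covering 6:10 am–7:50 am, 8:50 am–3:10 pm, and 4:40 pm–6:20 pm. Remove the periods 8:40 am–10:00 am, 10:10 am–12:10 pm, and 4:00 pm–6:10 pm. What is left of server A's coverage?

6:10 am–7:50 am is untouched.
8:50 am–3:10 pm with B removed leaves 10:00 am–10:10 am, 12:10 pm–3:10 pm.
4:40 pm–6:20 pm with B removed leaves 6:10 pm–6:20 pm.

6:10 am–7:50 am, 10:00 am–10:10 am, 12:10 pm–3:10 pm, 6:10 pm–6:20 pm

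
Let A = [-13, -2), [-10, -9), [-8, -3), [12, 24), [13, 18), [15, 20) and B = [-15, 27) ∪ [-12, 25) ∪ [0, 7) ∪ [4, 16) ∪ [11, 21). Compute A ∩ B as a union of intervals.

First set merges to [-13, -2), [12, 24).
Second set merges to [-15, 27).
[-13, -2) meets the second set on [-13, -2).
[12, 24) meets the second set on [12, 24).

[-13, -2) ∪ [12, 24)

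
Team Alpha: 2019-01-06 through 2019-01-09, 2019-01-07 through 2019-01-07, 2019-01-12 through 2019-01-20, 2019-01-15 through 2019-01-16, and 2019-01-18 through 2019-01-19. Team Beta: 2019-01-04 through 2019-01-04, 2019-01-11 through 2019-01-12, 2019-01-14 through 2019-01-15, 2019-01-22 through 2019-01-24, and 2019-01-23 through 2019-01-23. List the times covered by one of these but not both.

Merge the first list: 2019-01-06 through 2019-01-09, 2019-01-12 through 2019-01-20.
Merge the second list: 2019-01-04 through 2019-01-04, 2019-01-11 through 2019-01-12, 2019-01-14 through 2019-01-15, 2019-01-22 through 2019-01-24.
A \ B = 2019-01-06 through 2019-01-09, 2019-01-13 through 2019-01-13, 2019-01-16 through 2019-01-20.
B \ A = 2019-01-04 through 2019-01-04, 2019-01-11 through 2019-01-11, 2019-01-22 through 2019-01-24.
Union of the two gives the symmetric difference.

2019-01-04 through 2019-01-04, 2019-01-06 through 2019-01-09, 2019-01-11 through 2019-01-11, 2019-01-13 through 2019-01-13, 2019-01-16 through 2019-01-20, 2019-01-22 through 2019-01-24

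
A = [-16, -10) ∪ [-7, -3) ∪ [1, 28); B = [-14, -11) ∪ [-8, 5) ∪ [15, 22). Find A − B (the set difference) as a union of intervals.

[-16, -14) ∪ [-11, -10) ∪ [5, 15) ∪ [22, 28)

[-16, -10) minus B → [-16, -14), [-11, -10).
[-7, -3): fully covered by B → removed.
[1, 28) minus B → [5, 15), [22, 28).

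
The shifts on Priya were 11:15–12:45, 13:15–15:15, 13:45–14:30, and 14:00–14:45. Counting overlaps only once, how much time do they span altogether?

3 h 30 min

Merged: 11:15–12:45, 13:15–15:15.
Lengths: 1 h 30 min + 2 h = 3 h 30 min.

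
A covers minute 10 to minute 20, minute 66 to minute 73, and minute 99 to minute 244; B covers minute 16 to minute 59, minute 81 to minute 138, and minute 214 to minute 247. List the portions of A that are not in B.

minute 10 to minute 20 \ B = minute 10 to minute 16.
minute 66 to minute 73: nothing removed.
minute 99 to minute 244 \ B = minute 138 to minute 214.

minute 10 to minute 16, minute 66 to minute 73, minute 138 to minute 214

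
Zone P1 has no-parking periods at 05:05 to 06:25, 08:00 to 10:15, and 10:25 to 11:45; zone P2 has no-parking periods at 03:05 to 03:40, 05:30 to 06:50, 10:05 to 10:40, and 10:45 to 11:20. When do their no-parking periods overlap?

05:30–06:25, 10:05–10:15, 10:25–10:40, 10:45–11:20

05:05–06:25 overlaps B on 05:30–06:25.
08:00–10:15 overlaps B on 10:05–10:15.
10:25–11:45 overlaps B on 10:25–10:40, 10:45–11:20.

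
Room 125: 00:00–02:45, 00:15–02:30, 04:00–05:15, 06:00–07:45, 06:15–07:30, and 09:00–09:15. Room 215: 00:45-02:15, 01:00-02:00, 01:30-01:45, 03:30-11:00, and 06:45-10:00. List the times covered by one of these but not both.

00:00–00:45, 02:15–02:45, 03:30–04:00, 05:15–06:00, 07:45–09:00, 09:15–11:00

A, merged: 00:00–02:45, 04:00–05:15, 06:00–07:45, 09:00–09:15.
B, merged: 00:45–02:15, 03:30–11:00.
A but not B: 00:00–00:45, 02:15–02:45.
B but not A: 03:30–04:00, 05:15–06:00, 07:45–09:00, 09:15–11:00.
Combining gives A △ B.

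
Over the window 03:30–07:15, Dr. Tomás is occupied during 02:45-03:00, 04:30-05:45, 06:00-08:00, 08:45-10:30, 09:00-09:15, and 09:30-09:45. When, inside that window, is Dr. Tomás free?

03:30–04:30, 05:45–06:00

After merging, the occupied span is 02:45–03:00, 04:30–05:45, 06:00–08:00, 08:45–10:30.
Complement within 03:30–07:15: 03:30–04:30, 05:45–06:00.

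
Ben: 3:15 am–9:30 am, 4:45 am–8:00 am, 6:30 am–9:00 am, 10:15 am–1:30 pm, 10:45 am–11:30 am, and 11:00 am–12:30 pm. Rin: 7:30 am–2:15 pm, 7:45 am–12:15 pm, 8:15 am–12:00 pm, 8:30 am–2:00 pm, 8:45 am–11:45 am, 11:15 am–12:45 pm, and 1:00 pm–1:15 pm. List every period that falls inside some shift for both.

First set merges to 3:15 am-9:30 am, 10:15 am-1:30 pm.
Second set merges to 7:30 am-2:15 pm.
3:15 am-9:30 am ∩ B → 7:30 am-9:30 am.
10:15 am-1:30 pm ∩ B → 10:15 am-1:30 pm.

7:30 am-9:30 am, 10:15 am-1:30 pm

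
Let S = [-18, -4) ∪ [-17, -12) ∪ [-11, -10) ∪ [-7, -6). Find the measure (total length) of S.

Merged: [-18, -4).
Length: 14.

14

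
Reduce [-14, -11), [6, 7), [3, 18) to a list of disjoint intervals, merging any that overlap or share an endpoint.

[-14, -11) ∪ [3, 18)

Sort by start: [-14, -11), [3, 18), [6, 7).
[3, 18) is disjoint → start new block.
[6, 7) overlaps/touches [3, 18) → extend to [3, 18).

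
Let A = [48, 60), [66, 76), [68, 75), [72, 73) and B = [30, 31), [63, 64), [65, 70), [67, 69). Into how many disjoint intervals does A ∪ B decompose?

First set merges to [48, 60), [66, 76).
Second set merges to [30, 31), [63, 64), [65, 70).
A ∪ B = [30, 31), [48, 60), [63, 64), [65, 76).
That is 4 disjoint pieces.

4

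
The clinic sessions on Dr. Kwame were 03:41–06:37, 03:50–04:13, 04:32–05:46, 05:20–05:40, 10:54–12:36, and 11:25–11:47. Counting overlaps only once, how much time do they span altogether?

4 h 38 min

Merged: 03:41-06:37, 10:54-12:36.
Lengths: 2 h 56 min + 1 h 42 min = 4 h 38 min.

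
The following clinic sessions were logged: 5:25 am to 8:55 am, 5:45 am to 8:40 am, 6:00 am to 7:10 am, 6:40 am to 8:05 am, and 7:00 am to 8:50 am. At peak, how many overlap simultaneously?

5

Walk the sorted start/end points keeping a running depth.
The depth first hits 5 at 7:00 am.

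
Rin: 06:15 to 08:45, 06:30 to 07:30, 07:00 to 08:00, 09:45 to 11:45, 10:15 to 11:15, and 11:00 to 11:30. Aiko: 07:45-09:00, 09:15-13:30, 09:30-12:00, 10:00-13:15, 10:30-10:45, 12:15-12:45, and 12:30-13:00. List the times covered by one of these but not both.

06:15–07:45, 08:45–09:00, 09:15–09:45, 11:45–13:30

A, merged: 06:15–08:45, 09:45–11:45.
B, merged: 07:45–09:00, 09:15–13:30.
A but not B: 06:15–07:45.
B but not A: 08:45–09:00, 09:15–09:45, 11:45–13:30.
Combining gives A △ B.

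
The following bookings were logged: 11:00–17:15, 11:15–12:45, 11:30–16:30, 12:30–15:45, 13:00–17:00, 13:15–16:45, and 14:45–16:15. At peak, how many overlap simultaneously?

Walk the sorted start/end points keeping a running depth.
The depth first hits 6 at 14:45.

6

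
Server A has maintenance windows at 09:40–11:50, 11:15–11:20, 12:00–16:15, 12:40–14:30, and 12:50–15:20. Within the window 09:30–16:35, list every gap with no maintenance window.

Covered (merged): 09:40-11:50, 12:00-16:15.
Gaps within 09:30-16:35: 09:30-09:40, 11:50-12:00, 16:15-16:35.

09:30-09:40, 11:50-12:00, 16:15-16:35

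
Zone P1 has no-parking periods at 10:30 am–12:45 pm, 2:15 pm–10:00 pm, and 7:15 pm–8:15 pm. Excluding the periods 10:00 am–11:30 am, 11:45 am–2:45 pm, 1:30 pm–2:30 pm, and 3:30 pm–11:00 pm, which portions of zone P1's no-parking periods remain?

11:30 am-11:45 am, 2:45 pm-3:30 pm

Merge the first list: 10:30 am-12:45 pm, 2:15 pm-10:00 pm.
Merge the second list: 10:00 am-11:30 am, 11:45 am-2:45 pm, 3:30 pm-11:00 pm.
10:30 am-12:45 pm \ B = 11:30 am-11:45 am.
2:15 pm-10:00 pm \ B = 2:45 pm-3:30 pm.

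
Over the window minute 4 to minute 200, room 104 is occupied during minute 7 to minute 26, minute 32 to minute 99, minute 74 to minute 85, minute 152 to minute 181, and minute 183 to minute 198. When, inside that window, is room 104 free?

minute 4 to minute 7, minute 26 to minute 32, minute 99 to minute 152, minute 181 to minute 183, minute 198 to minute 200

The merged coverage is minute 7 to minute 26, minute 32 to minute 99, minute 152 to minute 181, minute 183 to minute 198.
Gaps within minute 4 to minute 200: minute 4 to minute 7, minute 26 to minute 32, minute 99 to minute 152, minute 181 to minute 183, minute 198 to minute 200.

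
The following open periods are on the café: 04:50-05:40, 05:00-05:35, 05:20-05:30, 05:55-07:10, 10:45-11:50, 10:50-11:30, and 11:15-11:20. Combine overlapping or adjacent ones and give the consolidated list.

05:00–05:35 overlaps/touches 04:50–05:40 → extend to 04:50–05:40.
05:20–05:30 overlaps/touches 04:50–05:40 → extend to 04:50–05:40.
05:55–07:10 is disjoint → start new block.
10:45–11:50 is disjoint → start new block.
10:50–11:30 overlaps/touches 10:45–11:50 → extend to 10:45–11:50.
11:15–11:20 overlaps/touches 10:45–11:50 → extend to 10:45–11:50.

04:50–05:40, 05:55–07:10, 10:45–11:50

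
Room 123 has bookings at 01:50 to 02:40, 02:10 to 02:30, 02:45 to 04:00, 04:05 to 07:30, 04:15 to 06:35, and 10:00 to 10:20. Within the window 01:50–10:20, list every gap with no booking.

02:40-02:45, 04:00-04:05, 07:30-10:00

After merging, the occupied span is 01:50-02:40, 02:45-04:00, 04:05-07:30, 10:00-10:20.
Gaps within 01:50-10:20: 02:40-02:45, 04:00-04:05, 07:30-10:00.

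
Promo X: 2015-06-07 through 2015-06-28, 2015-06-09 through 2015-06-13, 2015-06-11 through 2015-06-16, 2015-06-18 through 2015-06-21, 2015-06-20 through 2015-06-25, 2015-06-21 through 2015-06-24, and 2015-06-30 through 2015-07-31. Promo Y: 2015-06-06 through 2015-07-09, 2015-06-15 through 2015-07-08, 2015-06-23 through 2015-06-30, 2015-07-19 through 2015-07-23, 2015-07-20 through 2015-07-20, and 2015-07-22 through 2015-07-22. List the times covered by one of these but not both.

2015-06-06 through 2015-06-06, 2015-06-29 through 2015-06-29, 2015-07-10 through 2015-07-18, 2015-07-24 through 2015-07-31

A, merged: 2015-06-07 through 2015-06-28, 2015-06-30 through 2015-07-31.
B, merged: 2015-06-06 through 2015-07-09, 2015-07-19 through 2015-07-23.
A but not B: 2015-07-10 through 2015-07-18, 2015-07-24 through 2015-07-31.
B but not A: 2015-06-06 through 2015-06-06, 2015-06-29 through 2015-06-29.
Combining gives A △ B.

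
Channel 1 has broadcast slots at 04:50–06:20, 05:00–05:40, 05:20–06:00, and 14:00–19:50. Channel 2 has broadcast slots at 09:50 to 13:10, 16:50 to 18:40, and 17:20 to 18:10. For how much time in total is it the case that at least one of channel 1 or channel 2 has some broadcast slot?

A, merged: 04:50–06:20, 14:00–19:50.
B, merged: 09:50–13:10, 16:50–18:40.
A ∪ B = 04:50–06:20, 09:50–13:10, 14:00–19:50.
Total: 1 h 30 min + 3 h 20 min + 5 h 50 min = 10 h 40 min.

10 h 40 min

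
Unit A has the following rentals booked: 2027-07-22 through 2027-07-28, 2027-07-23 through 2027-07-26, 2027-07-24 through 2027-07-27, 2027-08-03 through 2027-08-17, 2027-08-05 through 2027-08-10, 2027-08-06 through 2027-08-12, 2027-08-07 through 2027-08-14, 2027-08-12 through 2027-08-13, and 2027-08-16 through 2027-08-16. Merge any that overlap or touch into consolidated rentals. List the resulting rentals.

2027-07-23 through 2027-07-26 overlaps/touches 2027-07-22 through 2027-07-28 → extend to 2027-07-22 through 2027-07-28.
2027-07-24 through 2027-07-27 overlaps/touches 2027-07-22 through 2027-07-28 → extend to 2027-07-22 through 2027-07-28.
2027-08-03 through 2027-08-17 is disjoint → start new block.
2027-08-05 through 2027-08-10 overlaps/touches 2027-08-03 through 2027-08-17 → extend to 2027-08-03 through 2027-08-17.
2027-08-06 through 2027-08-12 overlaps/touches 2027-08-03 through 2027-08-17 → extend to 2027-08-03 through 2027-08-17.
2027-08-07 through 2027-08-14 overlaps/touches 2027-08-03 through 2027-08-17 → extend to 2027-08-03 through 2027-08-17.
2027-08-12 through 2027-08-13 overlaps/touches 2027-08-03 through 2027-08-17 → extend to 2027-08-03 through 2027-08-17.
2027-08-16 through 2027-08-16 overlaps/touches 2027-08-03 through 2027-08-17 → extend to 2027-08-03 through 2027-08-17.

2027-07-22 through 2027-07-28, 2027-08-03 through 2027-08-17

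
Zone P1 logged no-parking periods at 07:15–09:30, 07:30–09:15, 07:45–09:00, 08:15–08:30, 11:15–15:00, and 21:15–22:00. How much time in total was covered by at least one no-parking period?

Merged: 07:15–09:30, 11:15–15:00, 21:15–22:00.
Lengths: 2 h 15 min + 3 h 45 min + 45 min = 6 h 45 min.

6 h 45 min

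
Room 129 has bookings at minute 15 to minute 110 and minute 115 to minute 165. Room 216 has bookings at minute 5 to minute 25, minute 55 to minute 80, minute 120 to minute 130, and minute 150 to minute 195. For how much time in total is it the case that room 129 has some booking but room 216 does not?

85 minutes

A \ B = minute 25 to minute 55, minute 80 to minute 110, minute 115 to minute 120, minute 130 to minute 150.
Total: 30 minutes + 30 minutes + 5 minutes + 20 minutes = 85 minutes.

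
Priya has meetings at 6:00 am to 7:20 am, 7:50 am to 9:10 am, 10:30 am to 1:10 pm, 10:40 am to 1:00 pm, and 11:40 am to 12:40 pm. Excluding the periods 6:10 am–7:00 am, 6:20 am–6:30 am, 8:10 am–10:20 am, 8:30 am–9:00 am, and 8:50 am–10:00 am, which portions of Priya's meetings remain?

First set merges to 6:00 am–7:20 am, 7:50 am–9:10 am, 10:30 am–1:10 pm.
Second set merges to 6:10 am–7:00 am, 8:10 am–10:20 am.
6:00 am–7:20 am minus B → 6:00 am–6:10 am, 7:00 am–7:20 am.
7:50 am–9:10 am minus B → 7:50 am–8:10 am.
10:30 am–1:10 pm: no B overlap → unchanged.

6:00 am–6:10 am, 7:00 am–7:20 am, 7:50 am–8:10 am, 10:30 am–1:10 pm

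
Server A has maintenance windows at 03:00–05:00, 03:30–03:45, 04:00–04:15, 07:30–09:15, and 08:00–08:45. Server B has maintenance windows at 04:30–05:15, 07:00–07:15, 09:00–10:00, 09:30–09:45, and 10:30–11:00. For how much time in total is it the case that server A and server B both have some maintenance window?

45 min

A, merged: 03:00–05:00, 07:30–09:15.
B, merged: 04:30–05:15, 07:00–07:15, 09:00–10:00, 10:30–11:00.
A ∩ B = 04:30–05:00, 09:00–09:15.
Total: 30 min + 15 min = 45 min.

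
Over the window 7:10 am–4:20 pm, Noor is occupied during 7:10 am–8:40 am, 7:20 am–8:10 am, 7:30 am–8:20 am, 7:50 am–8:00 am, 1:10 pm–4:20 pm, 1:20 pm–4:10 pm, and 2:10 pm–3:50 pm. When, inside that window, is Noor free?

After merging, the occupied span is 7:10 am-8:40 am, 1:10 pm-4:20 pm.
Gaps within 7:10 am-4:20 pm: 8:40 am-1:10 pm.

8:40 am-1:10 pm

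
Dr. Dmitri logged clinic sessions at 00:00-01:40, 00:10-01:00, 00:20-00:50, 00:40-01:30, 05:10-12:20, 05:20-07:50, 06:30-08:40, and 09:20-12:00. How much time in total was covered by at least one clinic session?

8 h 50 min

Merged: 00:00–01:40, 05:10–12:20.
Lengths: 1 h 40 min + 7 h 10 min = 8 h 50 min.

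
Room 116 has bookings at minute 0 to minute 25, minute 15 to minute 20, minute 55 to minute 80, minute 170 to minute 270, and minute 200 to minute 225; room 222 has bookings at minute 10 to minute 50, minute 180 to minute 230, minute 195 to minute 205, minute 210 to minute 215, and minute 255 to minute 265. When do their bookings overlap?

minute 10 to minute 25, minute 180 to minute 230, minute 255 to minute 265

A, merged: minute 0 to minute 25, minute 55 to minute 80, minute 170 to minute 270.
B, merged: minute 10 to minute 50, minute 180 to minute 230, minute 255 to minute 265.
minute 0 to minute 25 ∩ B → minute 10 to minute 25.
minute 55 to minute 80 meets no B interval.
minute 170 to minute 270 ∩ B → minute 180 to minute 230, minute 255 to minute 265.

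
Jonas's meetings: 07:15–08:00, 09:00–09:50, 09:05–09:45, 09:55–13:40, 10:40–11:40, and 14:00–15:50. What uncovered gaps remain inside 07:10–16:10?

Covered (merged): 07:15–08:00, 09:00–09:50, 09:55–13:40, 14:00–15:50.
Gaps within 07:10–16:10: 07:10–07:15, 08:00–09:00, 09:50–09:55, 13:40–14:00, 15:50–16:10.

07:10–07:15, 08:00–09:00, 09:50–09:55, 13:40–14:00, 15:50–16:10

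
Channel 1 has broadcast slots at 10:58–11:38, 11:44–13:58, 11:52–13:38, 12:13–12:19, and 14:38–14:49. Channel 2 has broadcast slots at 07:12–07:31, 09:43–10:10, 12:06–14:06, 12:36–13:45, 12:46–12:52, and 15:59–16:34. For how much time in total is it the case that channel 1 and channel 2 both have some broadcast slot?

1 h 52 min

Merge the first list: 10:58–11:38, 11:44–13:58, 14:38–14:49.
Merge the second list: 07:12–07:31, 09:43–10:10, 12:06–14:06, 15:59–16:34.
A ∩ B = 12:06–13:58.
Total: 1 h 52 min.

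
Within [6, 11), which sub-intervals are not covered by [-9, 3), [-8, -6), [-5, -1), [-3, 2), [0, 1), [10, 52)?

After merging, the occupied span is [-9, 3), [10, 52).
Uncovered inside [6, 11): [6, 10).

[6, 10)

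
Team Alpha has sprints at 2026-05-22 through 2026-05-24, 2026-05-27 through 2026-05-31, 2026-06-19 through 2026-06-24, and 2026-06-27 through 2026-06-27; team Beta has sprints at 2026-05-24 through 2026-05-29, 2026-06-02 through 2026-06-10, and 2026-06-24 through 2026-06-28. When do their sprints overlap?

2026-05-24 through 2026-05-24, 2026-05-27 through 2026-05-29, 2026-06-24 through 2026-06-24, 2026-06-27 through 2026-06-27

2026-05-22 through 2026-05-24 overlaps B on 2026-05-24 through 2026-05-24.
2026-05-27 through 2026-05-31 overlaps B on 2026-05-27 through 2026-05-29.
2026-06-19 through 2026-06-24 overlaps B on 2026-06-24 through 2026-06-24.
2026-06-27 through 2026-06-27 overlaps B on 2026-06-27 through 2026-06-27.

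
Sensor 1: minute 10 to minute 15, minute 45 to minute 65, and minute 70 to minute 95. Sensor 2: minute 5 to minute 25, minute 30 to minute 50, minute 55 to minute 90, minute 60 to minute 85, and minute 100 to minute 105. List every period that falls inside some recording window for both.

minute 10 to minute 15, minute 45 to minute 50, minute 55 to minute 65, minute 70 to minute 90

Merge the second list: minute 5 to minute 25, minute 30 to minute 50, minute 55 to minute 90, minute 100 to minute 105.
minute 10 to minute 15 meets the second set on minute 10 to minute 15.
minute 45 to minute 65 meets the second set on minute 45 to minute 50, minute 55 to minute 65.
minute 70 to minute 95 meets the second set on minute 70 to minute 90.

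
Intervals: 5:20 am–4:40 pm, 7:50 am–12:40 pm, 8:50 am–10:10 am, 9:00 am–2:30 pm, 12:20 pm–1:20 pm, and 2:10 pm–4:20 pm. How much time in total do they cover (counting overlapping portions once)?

Merged: 5:20 am–4:40 pm.
Length: 11 h 20 min.

11 h 20 min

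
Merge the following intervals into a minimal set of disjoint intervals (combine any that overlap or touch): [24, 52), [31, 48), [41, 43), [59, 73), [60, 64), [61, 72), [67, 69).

[31, 48) overlaps/touches [24, 52) → extend to [24, 52).
[41, 43) overlaps/touches [24, 52) → extend to [24, 52).
[59, 73) is disjoint → start new block.
[60, 64) overlaps/touches [59, 73) → extend to [59, 73).
[61, 72) overlaps/touches [59, 73) → extend to [59, 73).
[67, 69) overlaps/touches [59, 73) → extend to [59, 73).

[24, 52) ∪ [59, 73)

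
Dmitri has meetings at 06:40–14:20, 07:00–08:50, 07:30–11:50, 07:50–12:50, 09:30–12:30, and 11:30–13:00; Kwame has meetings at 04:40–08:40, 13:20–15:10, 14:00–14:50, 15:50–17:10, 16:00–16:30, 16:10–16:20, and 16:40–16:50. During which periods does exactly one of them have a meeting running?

04:40–06:40, 08:40–13:20, 14:20–15:10, 15:50–17:10

Merge the first list: 06:40–14:20.
Merge the second list: 04:40–08:40, 13:20–15:10, 15:50–17:10.
A \ B = 08:40–13:20.
B \ A = 04:40–06:40, 14:20–15:10, 15:50–17:10.
Union of the two gives the symmetric difference.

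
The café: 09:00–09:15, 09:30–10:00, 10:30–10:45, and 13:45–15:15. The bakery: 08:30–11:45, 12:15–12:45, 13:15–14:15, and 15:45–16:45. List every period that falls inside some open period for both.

09:00–09:15, 09:30–10:00, 10:30–10:45, 13:45–14:15

09:00–09:15 ∩ B → 09:00–09:15.
09:30–10:00 ∩ B → 09:30–10:00.
10:30–10:45 ∩ B → 10:30–10:45.
13:45–15:15 ∩ B → 13:45–14:15.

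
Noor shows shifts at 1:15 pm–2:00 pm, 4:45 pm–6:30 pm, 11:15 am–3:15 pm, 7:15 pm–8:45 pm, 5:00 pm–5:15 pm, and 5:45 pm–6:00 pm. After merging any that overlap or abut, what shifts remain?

Sort by start: 11:15 am-3:15 pm, 1:15 pm-2:00 pm, 4:45 pm-6:30 pm, 5:00 pm-5:15 pm, 5:45 pm-6:00 pm, 7:15 pm-8:45 pm.
1:15 pm-2:00 pm overlaps/touches 11:15 am-3:15 pm → extend to 11:15 am-3:15 pm.
4:45 pm-6:30 pm is disjoint → start new block.
5:00 pm-5:15 pm overlaps/touches 4:45 pm-6:30 pm → extend to 4:45 pm-6:30 pm.
5:45 pm-6:00 pm overlaps/touches 4:45 pm-6:30 pm → extend to 4:45 pm-6:30 pm.
7:15 pm-8:45 pm is disjoint → start new block.

11:15 am-3:15 pm, 4:45 pm-6:30 pm, 7:15 pm-8:45 pm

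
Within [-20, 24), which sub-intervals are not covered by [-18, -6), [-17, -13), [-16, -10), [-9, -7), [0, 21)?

[-20, -18) ∪ [-6, 0) ∪ [21, 24)

The merged coverage is [-18, -6), [0, 21).
Complement within [-20, 24): [-20, -18), [-6, 0), [21, 24).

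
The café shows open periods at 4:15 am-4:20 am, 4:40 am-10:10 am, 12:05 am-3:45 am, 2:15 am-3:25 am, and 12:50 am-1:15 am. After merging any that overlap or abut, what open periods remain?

12:05 am–3:45 am, 4:15 am–4:20 am, 4:40 am–10:10 am

Sort by start: 12:05 am–3:45 am, 12:50 am–1:15 am, 2:15 am–3:25 am, 4:15 am–4:20 am, 4:40 am–10:10 am.
12:50 am–1:15 am overlaps/touches 12:05 am–3:45 am → extend to 12:05 am–3:45 am.
2:15 am–3:25 am overlaps/touches 12:05 am–3:45 am → extend to 12:05 am–3:45 am.
4:15 am–4:20 am is disjoint → start new block.
4:40 am–10:10 am is disjoint → start new block.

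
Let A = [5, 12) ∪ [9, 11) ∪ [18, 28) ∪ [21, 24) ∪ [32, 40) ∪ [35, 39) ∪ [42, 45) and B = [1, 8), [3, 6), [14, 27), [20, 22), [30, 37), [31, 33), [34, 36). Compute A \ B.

[8, 12) ∪ [27, 28) ∪ [37, 40) ∪ [42, 45)

A, merged: [5, 12), [18, 28), [32, 40), [42, 45).
B, merged: [1, 8), [14, 27), [30, 37).
[5, 12) minus B → [8, 12).
[18, 28) minus B → [27, 28).
[32, 40) minus B → [37, 40).
[42, 45): no B overlap → unchanged.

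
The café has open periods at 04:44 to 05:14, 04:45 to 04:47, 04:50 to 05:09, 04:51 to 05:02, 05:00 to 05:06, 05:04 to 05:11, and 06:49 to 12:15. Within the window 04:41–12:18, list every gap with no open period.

04:41–04:44, 05:14–06:49, 12:15–12:18

Covered (merged): 04:44–05:14, 06:49–12:15.
Gaps within 04:41–12:18: 04:41–04:44, 05:14–06:49, 12:15–12:18.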